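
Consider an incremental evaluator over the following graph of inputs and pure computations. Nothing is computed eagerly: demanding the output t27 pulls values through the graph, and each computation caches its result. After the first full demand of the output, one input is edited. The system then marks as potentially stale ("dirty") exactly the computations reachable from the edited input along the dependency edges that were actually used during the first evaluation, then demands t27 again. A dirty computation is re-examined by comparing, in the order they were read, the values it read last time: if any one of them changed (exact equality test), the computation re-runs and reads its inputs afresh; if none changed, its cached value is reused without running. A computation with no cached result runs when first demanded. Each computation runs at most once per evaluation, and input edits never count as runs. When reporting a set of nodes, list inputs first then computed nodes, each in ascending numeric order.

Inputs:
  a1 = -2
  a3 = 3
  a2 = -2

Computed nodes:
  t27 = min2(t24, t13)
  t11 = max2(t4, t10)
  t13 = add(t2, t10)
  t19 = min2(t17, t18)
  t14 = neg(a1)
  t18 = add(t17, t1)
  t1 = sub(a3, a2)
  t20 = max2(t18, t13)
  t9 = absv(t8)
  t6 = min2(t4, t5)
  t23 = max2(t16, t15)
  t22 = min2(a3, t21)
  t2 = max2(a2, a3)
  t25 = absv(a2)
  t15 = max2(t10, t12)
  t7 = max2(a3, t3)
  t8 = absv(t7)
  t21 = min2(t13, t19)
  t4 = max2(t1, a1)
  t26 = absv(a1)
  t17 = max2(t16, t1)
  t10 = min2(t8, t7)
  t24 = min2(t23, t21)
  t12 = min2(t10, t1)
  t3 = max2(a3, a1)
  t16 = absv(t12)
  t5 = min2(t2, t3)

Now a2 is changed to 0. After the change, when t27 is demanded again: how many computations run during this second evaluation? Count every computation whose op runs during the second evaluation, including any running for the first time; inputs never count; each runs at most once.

Initial pass — values computed on the first demand:
  t1 = sub(3, -2) = 5
  t2 = max2(-2, 3) = 3
  t3 = max2(3, -2) = 3
  t7 = max2(3, 3) = 3
  t8 = absv(3) = 3
  t10 = min2(3, 3) = 3
  t12 = min2(3, 5) = 3
  t13 = add(3, 3) = 6
  t15 = max2(3, 3) = 3
  t16 = absv(3) = 3
  t17 = max2(3, 5) = 5
  t18 = add(5, 5) = 10
  t19 = min2(5, 10) = 5
  t21 = min2(6, 5) = 5
  t23 = max2(3, 3) = 3
  t24 = min2(3, 5) = 3
  t27 = min2(3, 6) = 3

Second demand — change propagation:
  t1: re-runs because a2 -2->0; new result 3.
  t2: re-runs because a2 -2->0; new result 3 (unchanged).
  t12: re-runs because t1 5->3; new result 3 (unchanged).
  t13: re-examined; everything it read last time is the same (t2 unchanged, t10 unchanged) — cache 6 kept, no run.
  t15: re-examined; everything it read last time is the same (t10 unchanged, t12 unchanged) — cache 3 kept, no run.
  t16: re-examined; everything it read last time is the same (t12 unchanged) — cache 3 kept, no run.
  t17: re-runs because t1 5->3; new result 3.
  t18: re-runs because t17 5->3; t1 5->3; new result 6.
  t19: re-runs because t17 5->3; t18 10->6; new result 3.
  t21: re-runs because t19 5->3; new result 3.
  t23: re-examined; everything it read last time is the same (t16 unchanged, t15 unchanged) — cache 3 kept, no run.
  t24: re-runs because t21 5->3; new result 3 (unchanged).
  t27: re-examined; everything it read last time is the same (t24 unchanged, t13 unchanged) — cache 3 kept, no run.

The important point: at t13 every value read last time is unchanged, so the dirty flag clears without a run.

Run set: t1, t2, t12, t17, t18, t19, t21, t24 (8 run).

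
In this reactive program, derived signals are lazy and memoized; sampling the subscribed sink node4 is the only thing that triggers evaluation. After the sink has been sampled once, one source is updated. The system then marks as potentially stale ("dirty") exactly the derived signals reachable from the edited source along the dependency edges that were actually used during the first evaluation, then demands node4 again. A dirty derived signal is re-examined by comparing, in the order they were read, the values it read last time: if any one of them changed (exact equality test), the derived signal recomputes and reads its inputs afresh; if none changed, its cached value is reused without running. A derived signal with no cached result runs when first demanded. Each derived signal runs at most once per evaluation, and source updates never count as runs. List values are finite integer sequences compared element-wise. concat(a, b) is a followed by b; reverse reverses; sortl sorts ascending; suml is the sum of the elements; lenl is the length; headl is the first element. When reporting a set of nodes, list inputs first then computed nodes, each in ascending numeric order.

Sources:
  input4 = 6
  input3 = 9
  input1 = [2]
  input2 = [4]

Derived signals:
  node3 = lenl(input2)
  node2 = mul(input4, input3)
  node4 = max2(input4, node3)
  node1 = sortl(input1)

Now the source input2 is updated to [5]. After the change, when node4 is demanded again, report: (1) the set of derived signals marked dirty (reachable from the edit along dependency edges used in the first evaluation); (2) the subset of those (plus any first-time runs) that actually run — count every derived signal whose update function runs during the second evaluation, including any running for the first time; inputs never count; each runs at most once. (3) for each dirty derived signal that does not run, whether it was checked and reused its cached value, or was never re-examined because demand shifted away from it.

First demand of the output computes:
  node3 = lenl([4]) = 1
  node4 = max2(6, 1) = 6

After the edit, cleaning proceeds:
  node3: a read changed (input2 [4]->[5]) — executes, giving 1 — identical to its old value.
  node4: dirty, but its reads are unchanged (input4 unchanged, node3 unchanged); cached 6 stands.

Note the absorption at node3: it re-runs yet its value is the same, leaving the output's value untouched.

The edit dirties: node3, node4.
1 derived signals run: node3.
Cache hits after checking: node4.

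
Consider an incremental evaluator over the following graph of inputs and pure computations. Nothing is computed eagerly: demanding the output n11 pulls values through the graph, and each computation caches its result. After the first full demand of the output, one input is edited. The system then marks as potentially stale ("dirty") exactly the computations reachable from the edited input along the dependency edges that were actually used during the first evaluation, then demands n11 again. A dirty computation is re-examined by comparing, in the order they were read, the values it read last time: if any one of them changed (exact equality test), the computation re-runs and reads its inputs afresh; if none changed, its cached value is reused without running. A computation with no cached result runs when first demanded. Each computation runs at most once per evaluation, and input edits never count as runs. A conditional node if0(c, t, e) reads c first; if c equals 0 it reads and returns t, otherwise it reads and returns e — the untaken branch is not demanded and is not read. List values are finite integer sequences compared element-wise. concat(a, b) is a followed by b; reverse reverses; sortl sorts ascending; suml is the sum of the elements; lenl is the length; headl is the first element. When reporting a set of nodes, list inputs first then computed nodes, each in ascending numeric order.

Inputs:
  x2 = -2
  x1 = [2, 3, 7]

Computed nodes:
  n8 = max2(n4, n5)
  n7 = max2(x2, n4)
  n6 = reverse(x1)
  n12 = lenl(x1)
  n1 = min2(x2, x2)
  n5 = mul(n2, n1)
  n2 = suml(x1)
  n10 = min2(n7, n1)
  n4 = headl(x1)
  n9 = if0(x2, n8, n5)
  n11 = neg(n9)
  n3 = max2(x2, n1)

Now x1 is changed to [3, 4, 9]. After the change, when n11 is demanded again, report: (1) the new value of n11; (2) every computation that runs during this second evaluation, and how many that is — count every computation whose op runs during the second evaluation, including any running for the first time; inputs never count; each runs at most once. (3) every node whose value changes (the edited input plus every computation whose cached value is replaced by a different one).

n11 now evaluates to 32.
Run set: n2, n5, n9, n11 (4 run).
Changed values: x1, n2, n5, n9, n11.

Initial pass — values computed on the first demand:
  n1 = min2(-2, -2) = -2
  n2 = suml([2, 3, 7]) = 12
  n5 = mul(12, -2) = -24
  n9 = if0(x2=-2 -> else branch n5) = -24
  n11 = neg(-24) = 24

Second demand — change propagation:
  n2: re-runs because x1 [2, 3, 7]->[3, 4, 9]; new result 16.
  n5: re-runs because n2 12->16; new result -32.
  n9: re-runs because n5 -24->-32; new result -32.
  n11: re-runs because n9 -24->-32; new result 32.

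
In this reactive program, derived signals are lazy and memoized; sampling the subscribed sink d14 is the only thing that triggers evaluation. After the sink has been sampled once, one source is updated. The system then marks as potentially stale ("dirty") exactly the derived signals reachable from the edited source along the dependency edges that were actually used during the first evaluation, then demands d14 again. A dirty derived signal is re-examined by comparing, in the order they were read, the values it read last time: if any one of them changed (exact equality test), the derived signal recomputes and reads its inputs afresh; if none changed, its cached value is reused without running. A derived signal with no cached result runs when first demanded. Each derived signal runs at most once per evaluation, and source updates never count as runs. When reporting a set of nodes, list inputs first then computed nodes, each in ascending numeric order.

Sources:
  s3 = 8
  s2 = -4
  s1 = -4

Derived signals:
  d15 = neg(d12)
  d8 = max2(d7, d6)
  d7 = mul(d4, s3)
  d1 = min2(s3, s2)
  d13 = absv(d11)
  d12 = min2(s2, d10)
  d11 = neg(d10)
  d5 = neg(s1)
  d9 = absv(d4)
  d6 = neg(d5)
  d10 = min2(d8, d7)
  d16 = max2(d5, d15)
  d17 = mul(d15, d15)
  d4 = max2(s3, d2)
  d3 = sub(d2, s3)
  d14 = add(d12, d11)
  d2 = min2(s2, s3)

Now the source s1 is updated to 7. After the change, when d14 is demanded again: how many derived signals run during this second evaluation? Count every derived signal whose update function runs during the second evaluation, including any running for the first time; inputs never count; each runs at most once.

3 derived signals run: d5, d6, d8.
Note the absorption at d8: it re-runs yet its value is the same, leaving the output's value untouched.

First demand of the output computes:
  d2 = min2(-4, 8) = -4
  d4 = max2(8, -4) = 8
  d5 = neg(-4) = 4
  d6 = neg(4) = -4
  d7 = mul(8, 8) = 64
  d8 = max2(64, -4) = 64
  d10 = min2(64, 64) = 64
  d11 = neg(64) = -64
  d12 = min2(-4, 64) = -4
  d14 = add(-4, -64) = -68

After the edit, cleaning proceeds:
  d5: a read changed (s1 -4->7) — executes, giving -7.
  d6: a read changed (d5 4->-7) — executes, giving 7.
  d8: a read changed (d6 -4->7) — executes, giving 64 — identical to its old value.
  d10: dirty, but its reads are unchanged (d8 unchanged, d7 unchanged); cached 64 stands.
  d11: dirty, but its reads are unchanged (d10 unchanged); cached -64 stands.
  d12: dirty, but its reads are unchanged (s2 unchanged, d10 unchanged); cached -4 stands.
  d14: dirty, but its reads are unchanged (d12 unchanged, d11 unchanged); cached -68 stands.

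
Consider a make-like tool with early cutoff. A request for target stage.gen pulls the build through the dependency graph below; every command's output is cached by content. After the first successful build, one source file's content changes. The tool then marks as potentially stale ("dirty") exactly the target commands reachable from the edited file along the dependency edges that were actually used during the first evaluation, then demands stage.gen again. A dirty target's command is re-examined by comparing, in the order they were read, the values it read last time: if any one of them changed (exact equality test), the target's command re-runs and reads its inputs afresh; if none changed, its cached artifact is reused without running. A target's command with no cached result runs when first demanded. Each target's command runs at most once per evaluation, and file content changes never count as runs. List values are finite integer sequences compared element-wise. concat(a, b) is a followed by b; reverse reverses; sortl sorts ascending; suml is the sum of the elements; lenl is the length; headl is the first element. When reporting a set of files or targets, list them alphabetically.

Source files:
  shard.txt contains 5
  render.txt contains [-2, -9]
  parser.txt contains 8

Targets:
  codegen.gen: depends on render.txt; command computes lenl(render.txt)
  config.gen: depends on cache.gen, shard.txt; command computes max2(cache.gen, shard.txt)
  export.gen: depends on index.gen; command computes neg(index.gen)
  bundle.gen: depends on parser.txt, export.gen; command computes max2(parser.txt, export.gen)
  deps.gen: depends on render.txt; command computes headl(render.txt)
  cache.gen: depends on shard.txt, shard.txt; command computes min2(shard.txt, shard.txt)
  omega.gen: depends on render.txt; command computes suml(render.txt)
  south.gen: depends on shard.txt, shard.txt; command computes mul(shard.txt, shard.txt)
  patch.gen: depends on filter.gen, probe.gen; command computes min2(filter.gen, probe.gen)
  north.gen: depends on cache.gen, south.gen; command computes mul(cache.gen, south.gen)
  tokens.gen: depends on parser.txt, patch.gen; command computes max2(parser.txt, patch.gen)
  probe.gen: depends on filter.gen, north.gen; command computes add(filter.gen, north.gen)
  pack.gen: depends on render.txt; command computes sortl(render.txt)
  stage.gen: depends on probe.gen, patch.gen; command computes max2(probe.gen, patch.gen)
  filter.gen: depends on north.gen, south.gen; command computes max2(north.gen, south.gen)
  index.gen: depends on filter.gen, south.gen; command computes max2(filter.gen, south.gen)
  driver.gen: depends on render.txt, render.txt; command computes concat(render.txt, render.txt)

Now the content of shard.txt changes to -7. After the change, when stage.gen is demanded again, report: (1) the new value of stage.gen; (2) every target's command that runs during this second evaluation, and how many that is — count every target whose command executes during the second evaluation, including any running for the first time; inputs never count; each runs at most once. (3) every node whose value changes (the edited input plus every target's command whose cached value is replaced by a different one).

First demand of the output computes:
  cache.gen = min2(5, 5) = 5
  south.gen = mul(5, 5) = 25
  north.gen = mul(5, 25) = 125
  filter.gen = max2(125, 25) = 125
  probe.gen = add(125, 125) = 250
  patch.gen = min2(125, 250) = 125
  stage.gen = max2(250, 125) = 250

After the edit, cleaning proceeds:
  cache.gen: a read changed (shard.txt 5->-7; shard.txt 5->-7) — executes, giving -7.
  south.gen: a read changed (shard.txt 5->-7; shard.txt 5->-7) — executes, giving 49.
  north.gen: a read changed (cache.gen 5->-7; south.gen 25->49) — executes, giving -343.
  filter.gen: a read changed (north.gen 125->-343; south.gen 25->49) — executes, giving 49.
  probe.gen: a read changed (filter.gen 125->49; north.gen 125->-343) — executes, giving -294.
  patch.gen: a read changed (filter.gen 125->49; probe.gen 250->-294) — executes, giving -294.
  stage.gen: a read changed (probe.gen 250->-294; patch.gen 125->-294) — executes, giving -294.

Demanding stage.gen again yields -294.
7 target commands run: cache.gen, filter.gen, north.gen, patch.gen, probe.gen, south.gen, stage.gen.
The nodes whose values change: cache.gen, filter.gen, north.gen, patch.gen, probe.gen, shard.txt, south.gen, stage.gen.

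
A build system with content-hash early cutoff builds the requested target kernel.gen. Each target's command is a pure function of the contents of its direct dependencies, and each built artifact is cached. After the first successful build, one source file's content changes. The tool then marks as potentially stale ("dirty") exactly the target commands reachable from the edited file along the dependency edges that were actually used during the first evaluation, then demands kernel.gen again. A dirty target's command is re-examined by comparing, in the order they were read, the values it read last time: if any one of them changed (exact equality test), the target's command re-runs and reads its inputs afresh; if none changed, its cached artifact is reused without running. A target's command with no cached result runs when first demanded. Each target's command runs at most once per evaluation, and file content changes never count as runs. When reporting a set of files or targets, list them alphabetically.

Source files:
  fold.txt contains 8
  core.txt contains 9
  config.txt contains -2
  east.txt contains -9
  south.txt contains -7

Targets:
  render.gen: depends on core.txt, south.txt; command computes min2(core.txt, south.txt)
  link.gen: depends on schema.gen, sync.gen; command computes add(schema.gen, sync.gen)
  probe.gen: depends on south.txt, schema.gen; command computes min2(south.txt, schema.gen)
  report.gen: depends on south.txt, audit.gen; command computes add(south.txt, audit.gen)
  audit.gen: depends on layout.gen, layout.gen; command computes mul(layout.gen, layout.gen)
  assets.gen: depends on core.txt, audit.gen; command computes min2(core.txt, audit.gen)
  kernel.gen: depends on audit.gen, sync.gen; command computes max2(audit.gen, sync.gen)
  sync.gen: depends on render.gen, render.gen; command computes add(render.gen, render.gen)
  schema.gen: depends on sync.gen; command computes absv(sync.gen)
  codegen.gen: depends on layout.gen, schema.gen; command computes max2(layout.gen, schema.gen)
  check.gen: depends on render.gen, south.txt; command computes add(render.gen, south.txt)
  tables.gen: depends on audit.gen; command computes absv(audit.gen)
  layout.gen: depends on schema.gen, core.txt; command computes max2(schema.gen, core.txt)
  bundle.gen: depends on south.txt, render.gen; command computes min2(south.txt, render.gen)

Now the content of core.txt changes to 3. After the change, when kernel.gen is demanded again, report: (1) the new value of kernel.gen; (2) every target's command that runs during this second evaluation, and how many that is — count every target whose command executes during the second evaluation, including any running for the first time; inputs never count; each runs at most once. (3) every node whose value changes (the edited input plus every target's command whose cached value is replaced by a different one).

New value of kernel.gen: 196.
Target commands that run: layout.gen, render.gen — 2 in total.
Values that change: core.txt.
Key observation: the cutoff stops propagation at sync.gen — its inputs' values are unchanged, so it reuses its cache.

First evaluation (everything demanded from the output):
  render.gen = min2(9, -7) = -7
  sync.gen = add(-7, -7) = -14
  schema.gen = absv(-14) = 14
  layout.gen = max2(14, 9) = 14
  audit.gen = mul(14, 14) = 196
  kernel.gen = max2(196, -14) = 196

Propagation after the edit:
  render.gen: runs — core.txt 9->3; result -7 (same value as before).
  sync.gen: checked — values it read are unchanged (render.gen unchanged, render.gen unchanged); reused cached -14 without running.
  schema.gen: checked — values it read are unchanged (sync.gen unchanged); reused cached 14 without running.
  layout.gen: runs — core.txt 9->3; result 14 (same value as before).
  audit.gen: checked — values it read are unchanged (layout.gen unchanged, layout.gen unchanged); reused cached 196 without running.
  kernel.gen: checked — values it read are unchanged (audit.gen unchanged, sync.gen unchanged); reused cached 196 without running.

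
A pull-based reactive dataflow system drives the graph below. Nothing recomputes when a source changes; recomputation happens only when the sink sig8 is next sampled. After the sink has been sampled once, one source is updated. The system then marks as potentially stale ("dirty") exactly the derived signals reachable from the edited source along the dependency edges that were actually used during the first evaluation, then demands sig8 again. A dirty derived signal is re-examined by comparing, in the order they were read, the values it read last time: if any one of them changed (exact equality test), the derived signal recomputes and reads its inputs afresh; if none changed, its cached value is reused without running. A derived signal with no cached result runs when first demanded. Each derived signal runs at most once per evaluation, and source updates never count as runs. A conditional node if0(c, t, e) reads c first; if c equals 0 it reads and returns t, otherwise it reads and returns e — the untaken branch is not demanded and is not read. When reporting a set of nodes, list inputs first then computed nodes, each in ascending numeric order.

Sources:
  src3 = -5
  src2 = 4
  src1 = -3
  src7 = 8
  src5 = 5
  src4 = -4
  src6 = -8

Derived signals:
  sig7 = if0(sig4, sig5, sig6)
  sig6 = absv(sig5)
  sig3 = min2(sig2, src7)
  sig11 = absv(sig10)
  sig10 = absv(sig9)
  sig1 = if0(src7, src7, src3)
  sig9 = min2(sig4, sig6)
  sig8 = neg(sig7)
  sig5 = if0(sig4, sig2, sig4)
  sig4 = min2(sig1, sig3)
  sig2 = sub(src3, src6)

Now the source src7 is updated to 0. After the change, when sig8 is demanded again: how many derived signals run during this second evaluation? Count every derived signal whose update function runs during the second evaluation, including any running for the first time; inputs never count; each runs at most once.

Derived signals that run: sig1, sig3, sig4, sig5, sig7, sig8 — 6 in total.
Key observation: a condition flipped, so demand moved to the other branch — sig6 is never re-examined.

First evaluation (everything demanded from the output):
  sig1 = if0(src7=8 -> else branch src3) = -5
  sig2 = sub(-5, -8) = 3
  sig3 = min2(3, 8) = 3
  sig4 = min2(-5, 3) = -5
  sig5 = if0(sig4=-5 -> else branch sig4) = -5
  sig6 = absv(-5) = 5
  sig7 = if0(sig4=-5 -> else branch sig6) = 5
  sig8 = neg(5) = -5

Propagation after the edit:
  sig1: runs — src7 8->0; result 0.
  sig3: runs — src7 8->0; result 0.
  sig4: runs — sig1 -5->0; sig3 3->0; result 0.
  sig5: runs — sig4 -5->0; sig4 -5->0; result 3.
  sig6: marked dirty but never re-examined — demand shifted away from it.
  sig7: runs — sig4 -5->0; result 3.
  sig8: runs — sig7 5->3; result -3.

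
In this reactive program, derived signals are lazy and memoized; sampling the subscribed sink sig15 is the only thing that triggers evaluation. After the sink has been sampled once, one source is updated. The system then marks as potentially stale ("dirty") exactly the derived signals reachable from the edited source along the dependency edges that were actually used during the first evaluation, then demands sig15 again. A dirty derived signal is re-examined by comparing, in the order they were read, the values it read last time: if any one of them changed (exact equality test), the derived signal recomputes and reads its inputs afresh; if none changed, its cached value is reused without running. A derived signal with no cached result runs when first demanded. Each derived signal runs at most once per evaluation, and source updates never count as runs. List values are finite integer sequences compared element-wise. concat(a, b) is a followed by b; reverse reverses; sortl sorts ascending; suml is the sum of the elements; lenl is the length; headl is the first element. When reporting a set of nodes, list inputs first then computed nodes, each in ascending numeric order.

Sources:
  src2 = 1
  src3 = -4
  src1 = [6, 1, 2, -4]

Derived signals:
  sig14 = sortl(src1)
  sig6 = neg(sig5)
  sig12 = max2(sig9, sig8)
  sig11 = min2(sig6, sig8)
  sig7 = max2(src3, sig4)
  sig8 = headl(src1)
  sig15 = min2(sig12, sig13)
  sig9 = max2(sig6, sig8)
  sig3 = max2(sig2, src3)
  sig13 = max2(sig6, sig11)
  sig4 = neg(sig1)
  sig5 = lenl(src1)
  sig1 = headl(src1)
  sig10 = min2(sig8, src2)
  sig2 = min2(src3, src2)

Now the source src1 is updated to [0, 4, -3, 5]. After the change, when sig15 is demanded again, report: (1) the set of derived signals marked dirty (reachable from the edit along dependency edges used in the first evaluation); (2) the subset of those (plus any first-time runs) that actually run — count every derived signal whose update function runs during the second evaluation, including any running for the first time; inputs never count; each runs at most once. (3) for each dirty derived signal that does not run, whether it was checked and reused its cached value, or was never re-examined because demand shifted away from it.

The edit dirties: sig5, sig6, sig8, sig9, sig11, sig12, sig13, sig15.
6 derived signals run: sig5, sig8, sig9, sig11, sig12, sig15.
Cache hits after checking: sig6, sig13.
Note where the cutoff bites: sig6 is checked, finds nothing changed, and keeps its cache.

First demand of the output computes:
  sig5 = lenl([6, 1, 2, -4]) = 4
  sig6 = neg(4) = -4
  sig8 = headl([6, 1, 2, -4]) = 6
  sig9 = max2(-4, 6) = 6
  sig11 = min2(-4, 6) = -4
  sig12 = max2(6, 6) = 6
  sig13 = max2(-4, -4) = -4
  sig15 = min2(6, -4) = -4

After the edit, cleaning proceeds:
  sig5: a read changed (src1 [6, 1, 2, -4]->[0, 4, -3, 5]) — executes, giving 4 — identical to its old value.
  sig6: dirty, but its reads are unchanged (sig5 unchanged); cached -4 stands.
  sig8: a read changed (src1 [6, 1, 2, -4]->[0, 4, -3, 5]) — executes, giving 0.
  sig9: a read changed (sig8 6->0) — executes, giving 0.
  sig11: a read changed (sig8 6->0) — executes, giving -4 — identical to its old value.
  sig12: a read changed (sig9 6->0; sig8 6->0) — executes, giving 0.
  sig13: dirty, but its reads are unchanged (sig6 unchanged, sig11 unchanged); cached -4 stands.
  sig15: a read changed (sig12 6->0) — executes, giving -4 — identical to its old value.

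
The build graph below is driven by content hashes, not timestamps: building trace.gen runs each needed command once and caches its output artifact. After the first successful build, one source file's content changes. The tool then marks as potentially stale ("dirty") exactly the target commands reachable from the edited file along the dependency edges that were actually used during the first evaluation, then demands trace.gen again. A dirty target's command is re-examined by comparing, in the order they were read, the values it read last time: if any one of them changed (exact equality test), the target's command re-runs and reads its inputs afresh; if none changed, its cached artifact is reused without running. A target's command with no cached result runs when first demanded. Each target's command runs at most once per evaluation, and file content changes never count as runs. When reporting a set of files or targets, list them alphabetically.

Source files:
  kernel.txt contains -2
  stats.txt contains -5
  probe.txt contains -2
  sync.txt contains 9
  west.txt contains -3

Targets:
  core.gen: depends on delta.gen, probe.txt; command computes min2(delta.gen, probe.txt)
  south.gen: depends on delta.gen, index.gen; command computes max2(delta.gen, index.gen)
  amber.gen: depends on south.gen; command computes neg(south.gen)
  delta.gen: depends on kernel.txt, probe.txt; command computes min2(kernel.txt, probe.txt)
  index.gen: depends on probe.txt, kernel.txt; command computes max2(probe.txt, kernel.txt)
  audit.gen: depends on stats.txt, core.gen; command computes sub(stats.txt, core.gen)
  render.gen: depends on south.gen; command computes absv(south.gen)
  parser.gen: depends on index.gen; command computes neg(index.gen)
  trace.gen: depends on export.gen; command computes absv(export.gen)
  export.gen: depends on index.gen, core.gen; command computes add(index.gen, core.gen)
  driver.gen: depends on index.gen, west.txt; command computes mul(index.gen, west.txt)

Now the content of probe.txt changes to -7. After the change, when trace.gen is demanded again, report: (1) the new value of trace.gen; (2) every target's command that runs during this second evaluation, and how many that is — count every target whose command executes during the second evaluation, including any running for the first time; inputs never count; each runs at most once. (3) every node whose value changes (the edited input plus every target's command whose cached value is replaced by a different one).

Initial pass — values computed on the first demand:
  delta.gen = min2(-2, -2) = -2
  core.gen = min2(-2, -2) = -2
  index.gen = max2(-2, -2) = -2
  export.gen = add(-2, -2) = -4
  trace.gen = absv(-4) = 4

Second demand — change propagation:
  delta.gen: re-runs because probe.txt -2->-7; new result -7.
  core.gen: re-runs because delta.gen -2->-7; probe.txt -2->-7; new result -7.
  index.gen: re-runs because probe.txt -2->-7; new result -2 (unchanged).
  export.gen: re-runs because core.gen -2->-7; new result -9.
  trace.gen: re-runs because export.gen -4->-9; new result 9.

trace.gen now evaluates to 9.
Run set: core.gen, delta.gen, export.gen, index.gen, trace.gen (5 run).
Changed values: core.gen, delta.gen, export.gen, probe.txt, trace.gen.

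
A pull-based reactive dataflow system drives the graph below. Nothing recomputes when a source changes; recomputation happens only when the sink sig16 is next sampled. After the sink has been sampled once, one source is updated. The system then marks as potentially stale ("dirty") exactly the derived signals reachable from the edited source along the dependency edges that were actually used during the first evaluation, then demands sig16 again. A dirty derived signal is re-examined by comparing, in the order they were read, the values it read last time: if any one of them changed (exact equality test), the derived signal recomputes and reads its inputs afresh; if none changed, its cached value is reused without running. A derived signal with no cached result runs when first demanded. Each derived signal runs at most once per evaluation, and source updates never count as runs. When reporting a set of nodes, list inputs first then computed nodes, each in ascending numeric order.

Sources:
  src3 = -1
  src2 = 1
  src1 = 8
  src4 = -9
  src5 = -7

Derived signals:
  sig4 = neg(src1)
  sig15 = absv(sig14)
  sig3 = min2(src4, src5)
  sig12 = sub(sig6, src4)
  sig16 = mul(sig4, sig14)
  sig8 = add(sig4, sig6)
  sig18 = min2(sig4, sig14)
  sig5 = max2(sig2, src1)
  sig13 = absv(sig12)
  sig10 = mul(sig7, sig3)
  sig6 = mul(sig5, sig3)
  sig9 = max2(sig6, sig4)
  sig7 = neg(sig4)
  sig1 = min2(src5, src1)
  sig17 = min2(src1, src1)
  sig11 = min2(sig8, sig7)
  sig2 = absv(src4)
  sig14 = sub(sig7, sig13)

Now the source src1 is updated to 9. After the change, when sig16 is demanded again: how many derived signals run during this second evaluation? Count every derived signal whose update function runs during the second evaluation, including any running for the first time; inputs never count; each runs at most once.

Derived signals that run: sig4, sig5, sig7, sig14, sig16 — 5 in total.
Key observation: the cutoff stops propagation at sig6 — its inputs' values are unchanged, so it reuses its cache.

First evaluation (everything demanded from the output):
  sig2 = absv(-9) = 9
  sig3 = min2(-9, -7) = -9
  sig4 = neg(8) = -8
  sig5 = max2(9, 8) = 9
  sig6 = mul(9, -9) = -81
  sig7 = neg(-8) = 8
  sig12 = sub(-81, -9) = -72
  sig13 = absv(-72) = 72
  sig14 = sub(8, 72) = -64
  sig16 = mul(-8, -64) = 512

Propagation after the edit:
  sig4: runs — src1 8->9; result -9.
  sig5: runs — src1 8->9; result 9 (same value as before).
  sig6: checked — values it read are unchanged (sig5 unchanged, sig3 unchanged); reused cached -81 without running.
  sig7: runs — sig4 -8->-9; result 9.
  sig12: checked — values it read are unchanged (sig6 unchanged, src4 unchanged); reused cached -72 without running.
  sig13: checked — values it read are unchanged (sig12 unchanged); reused cached 72 without running.
  sig14: runs — sig7 8->9; result -63.
  sig16: runs — sig4 -8->-9; sig14 -64->-63; result 567.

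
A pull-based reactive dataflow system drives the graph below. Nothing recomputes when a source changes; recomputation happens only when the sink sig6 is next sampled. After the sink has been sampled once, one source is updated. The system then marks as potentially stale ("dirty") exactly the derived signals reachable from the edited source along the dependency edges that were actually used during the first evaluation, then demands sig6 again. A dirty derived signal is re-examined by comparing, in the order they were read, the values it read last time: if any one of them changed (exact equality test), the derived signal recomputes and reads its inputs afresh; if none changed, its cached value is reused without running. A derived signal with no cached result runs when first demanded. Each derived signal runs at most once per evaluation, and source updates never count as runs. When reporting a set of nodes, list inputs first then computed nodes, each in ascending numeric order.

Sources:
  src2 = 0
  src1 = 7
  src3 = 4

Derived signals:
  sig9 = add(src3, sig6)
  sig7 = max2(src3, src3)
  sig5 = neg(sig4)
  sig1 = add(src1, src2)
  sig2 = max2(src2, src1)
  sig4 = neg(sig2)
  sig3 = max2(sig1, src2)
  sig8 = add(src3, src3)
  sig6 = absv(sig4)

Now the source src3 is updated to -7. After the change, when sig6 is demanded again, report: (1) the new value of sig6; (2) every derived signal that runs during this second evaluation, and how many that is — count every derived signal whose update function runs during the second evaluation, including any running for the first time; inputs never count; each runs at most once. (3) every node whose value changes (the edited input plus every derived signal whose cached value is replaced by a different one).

New value of sig6: 7.
Derived signals that run: none — 0 in total.
Values that change: src3.
Key observation: src3 is never demanded by the output, so the edit triggers no recomputation at all.

First evaluation (everything demanded from the output):
  sig2 = max2(0, 7) = 7
  sig4 = neg(7) = -7
  sig6 = absv(-7) = 7

Propagation after the edit:
  src3 feeds no computation that the output demands — nothing is marked dirty and nothing runs.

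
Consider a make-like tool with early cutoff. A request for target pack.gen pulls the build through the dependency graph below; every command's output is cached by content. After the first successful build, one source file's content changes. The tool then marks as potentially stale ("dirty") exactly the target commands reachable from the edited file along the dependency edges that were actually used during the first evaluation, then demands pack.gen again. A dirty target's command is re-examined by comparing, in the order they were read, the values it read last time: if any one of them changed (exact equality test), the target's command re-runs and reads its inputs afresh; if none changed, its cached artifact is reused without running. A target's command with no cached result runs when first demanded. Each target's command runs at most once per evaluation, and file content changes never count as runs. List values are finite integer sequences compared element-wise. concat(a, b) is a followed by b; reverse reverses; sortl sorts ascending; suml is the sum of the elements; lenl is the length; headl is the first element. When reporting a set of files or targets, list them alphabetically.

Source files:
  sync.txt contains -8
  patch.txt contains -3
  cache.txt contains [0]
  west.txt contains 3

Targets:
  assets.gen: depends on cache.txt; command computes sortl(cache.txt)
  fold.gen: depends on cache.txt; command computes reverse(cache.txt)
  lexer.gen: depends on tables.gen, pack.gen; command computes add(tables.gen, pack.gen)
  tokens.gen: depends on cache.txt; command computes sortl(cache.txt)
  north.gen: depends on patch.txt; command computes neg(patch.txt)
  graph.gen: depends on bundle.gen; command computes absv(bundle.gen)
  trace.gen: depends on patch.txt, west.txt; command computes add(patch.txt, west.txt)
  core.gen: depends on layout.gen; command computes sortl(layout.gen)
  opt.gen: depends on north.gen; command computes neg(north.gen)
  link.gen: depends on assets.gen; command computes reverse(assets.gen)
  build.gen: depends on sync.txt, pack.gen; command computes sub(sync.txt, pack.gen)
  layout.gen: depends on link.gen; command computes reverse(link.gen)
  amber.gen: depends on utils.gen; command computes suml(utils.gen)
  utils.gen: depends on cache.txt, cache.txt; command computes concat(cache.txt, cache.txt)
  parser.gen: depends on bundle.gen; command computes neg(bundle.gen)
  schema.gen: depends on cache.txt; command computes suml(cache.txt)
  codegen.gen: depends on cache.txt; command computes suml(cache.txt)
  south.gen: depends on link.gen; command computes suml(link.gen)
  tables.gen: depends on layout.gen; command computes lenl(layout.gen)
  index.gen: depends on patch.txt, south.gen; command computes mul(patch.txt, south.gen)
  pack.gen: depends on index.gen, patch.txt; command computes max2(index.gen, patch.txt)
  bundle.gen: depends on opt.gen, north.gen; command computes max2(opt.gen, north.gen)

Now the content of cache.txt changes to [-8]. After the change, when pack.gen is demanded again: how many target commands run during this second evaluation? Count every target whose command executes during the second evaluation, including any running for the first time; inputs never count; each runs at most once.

First demand of the output computes:
  assets.gen = sortl([0]) = [0]
  link.gen = reverse([0]) = [0]
  south.gen = suml([0]) = 0
  index.gen = mul(-3, 0) = 0
  pack.gen = max2(0, -3) = 0

After the edit, cleaning proceeds:
  assets.gen: a read changed (cache.txt [0]->[-8]) — executes, giving [-8].
  link.gen: a read changed (assets.gen [0]->[-8]) — executes, giving [-8].
  south.gen: a read changed (link.gen [0]->[-8]) — executes, giving -8.
  index.gen: a read changed (south.gen 0->-8) — executes, giving 24.
  pack.gen: a read changed (index.gen 0->24) — executes, giving 24.

5 target commands run: assets.gen, index.gen, link.gen, pack.gen, south.gen.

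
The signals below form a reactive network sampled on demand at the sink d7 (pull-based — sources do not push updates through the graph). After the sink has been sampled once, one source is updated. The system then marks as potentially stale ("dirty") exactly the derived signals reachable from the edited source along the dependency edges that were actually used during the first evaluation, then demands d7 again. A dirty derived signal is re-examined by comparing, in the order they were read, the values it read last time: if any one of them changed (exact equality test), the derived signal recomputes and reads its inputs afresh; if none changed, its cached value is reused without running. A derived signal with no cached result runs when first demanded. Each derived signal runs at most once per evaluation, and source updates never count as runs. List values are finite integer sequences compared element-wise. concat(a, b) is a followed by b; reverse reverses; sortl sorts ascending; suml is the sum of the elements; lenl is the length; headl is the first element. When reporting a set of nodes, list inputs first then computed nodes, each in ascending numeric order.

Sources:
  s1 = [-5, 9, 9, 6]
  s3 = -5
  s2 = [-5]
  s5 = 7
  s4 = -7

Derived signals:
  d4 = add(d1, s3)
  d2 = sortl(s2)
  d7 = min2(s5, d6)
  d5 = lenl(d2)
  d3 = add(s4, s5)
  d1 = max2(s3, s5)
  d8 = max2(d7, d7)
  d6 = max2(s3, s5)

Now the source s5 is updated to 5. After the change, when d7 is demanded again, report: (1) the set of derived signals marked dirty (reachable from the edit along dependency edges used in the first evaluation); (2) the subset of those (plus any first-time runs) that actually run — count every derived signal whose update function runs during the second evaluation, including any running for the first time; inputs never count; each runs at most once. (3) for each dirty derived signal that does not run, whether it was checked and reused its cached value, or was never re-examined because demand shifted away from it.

Dirty set: d6, d7.
Run set: d6, d7 (2 run).
All dirty derived signals ended up running.

Initial pass — values computed on the first demand:
  d6 = max2(-5, 7) = 7
  d7 = min2(7, 7) = 7

Second demand — change propagation:
  d6: re-runs because s5 7->5; new result 5.
  d7: re-runs because s5 7->5; d6 7->5; new result 5.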